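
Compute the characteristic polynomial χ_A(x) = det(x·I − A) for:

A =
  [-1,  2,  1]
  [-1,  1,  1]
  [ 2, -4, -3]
x^3 + 3*x^2 + 3*x + 1

Expanding det(x·I − A) (e.g. by cofactor expansion or by noting that A is similar to its Jordan form J, which has the same characteristic polynomial as A) gives
  χ_A(x) = x^3 + 3*x^2 + 3*x + 1
which factors as (x + 1)^3. The eigenvalues (with algebraic multiplicities) are λ = -1 with multiplicity 3.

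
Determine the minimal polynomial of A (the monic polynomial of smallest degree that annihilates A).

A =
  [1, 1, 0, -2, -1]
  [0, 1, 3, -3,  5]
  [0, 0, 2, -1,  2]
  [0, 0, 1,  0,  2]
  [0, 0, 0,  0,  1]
x^3 - 3*x^2 + 3*x - 1

The characteristic polynomial is χ_A(x) = (x - 1)^5, so the eigenvalues are known. The minimal polynomial is
  m_A(x) = Π_λ (x − λ)^{k_λ}
where k_λ is the size of the *largest* Jordan block for λ (equivalently, the smallest k with (A − λI)^k v = 0 for every generalised eigenvector v of λ).

  λ = 1: largest Jordan block has size 3, contributing (x − 1)^3

So m_A(x) = (x - 1)^3 = x^3 - 3*x^2 + 3*x - 1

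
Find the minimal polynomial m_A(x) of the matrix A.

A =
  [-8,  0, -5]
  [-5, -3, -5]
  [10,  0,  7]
x^2 + x - 6

The characteristic polynomial is χ_A(x) = (x - 2)*(x + 3)^2, so the eigenvalues are known. The minimal polynomial is
  m_A(x) = Π_λ (x − λ)^{k_λ}
where k_λ is the size of the *largest* Jordan block for λ (equivalently, the smallest k with (A − λI)^k v = 0 for every generalised eigenvector v of λ).

  λ = -3: largest Jordan block has size 1, contributing (x + 3)
  λ = 2: largest Jordan block has size 1, contributing (x − 2)

So m_A(x) = (x - 2)*(x + 3) = x^2 + x - 6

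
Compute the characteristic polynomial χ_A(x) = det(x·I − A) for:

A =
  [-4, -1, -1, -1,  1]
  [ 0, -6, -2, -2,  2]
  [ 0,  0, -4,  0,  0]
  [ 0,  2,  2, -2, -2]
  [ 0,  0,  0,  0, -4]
x^5 + 20*x^4 + 160*x^3 + 640*x^2 + 1280*x + 1024

Expanding det(x·I − A) (e.g. by cofactor expansion or by noting that A is similar to its Jordan form J, which has the same characteristic polynomial as A) gives
  χ_A(x) = x^5 + 20*x^4 + 160*x^3 + 640*x^2 + 1280*x + 1024
which factors as (x + 4)^5. The eigenvalues (with algebraic multiplicities) are λ = -4 with multiplicity 5.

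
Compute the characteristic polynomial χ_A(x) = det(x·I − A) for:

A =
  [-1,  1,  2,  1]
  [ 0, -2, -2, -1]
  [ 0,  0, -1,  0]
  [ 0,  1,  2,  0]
x^4 + 4*x^3 + 6*x^2 + 4*x + 1

Expanding det(x·I − A) (e.g. by cofactor expansion or by noting that A is similar to its Jordan form J, which has the same characteristic polynomial as A) gives
  χ_A(x) = x^4 + 4*x^3 + 6*x^2 + 4*x + 1
which factors as (x + 1)^4. The eigenvalues (with algebraic multiplicities) are λ = -1 with multiplicity 4.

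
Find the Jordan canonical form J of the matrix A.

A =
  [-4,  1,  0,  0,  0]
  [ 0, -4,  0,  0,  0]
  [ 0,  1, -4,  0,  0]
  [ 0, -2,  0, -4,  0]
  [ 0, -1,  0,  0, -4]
J_2(-4) ⊕ J_1(-4) ⊕ J_1(-4) ⊕ J_1(-4)

The characteristic polynomial is
  det(x·I − A) = x^5 + 20*x^4 + 160*x^3 + 640*x^2 + 1280*x + 1024 = (x + 4)^5

Eigenvalues and multiplicities (the geometric multiplicity of λ is n − rank(A − λI), which equals the number of Jordan blocks for λ):
  λ = -4: algebraic multiplicity = 5, geometric multiplicity = 4

Determining the block sizes for each eigenvalue:
  λ = -4: 4 blocks summing to 5 forces exactly one block of size 2 and the rest size 1 → block sizes [2, 1, 1, 1]

Assembling the blocks gives a Jordan form
J =
  [-4,  1,  0,  0,  0]
  [ 0, -4,  0,  0,  0]
  [ 0,  0, -4,  0,  0]
  [ 0,  0,  0, -4,  0]
  [ 0,  0,  0,  0, -4]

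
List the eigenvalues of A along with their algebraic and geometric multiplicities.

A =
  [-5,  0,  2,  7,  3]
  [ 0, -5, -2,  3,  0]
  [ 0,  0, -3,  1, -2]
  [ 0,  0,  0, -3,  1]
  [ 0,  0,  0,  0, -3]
λ = -5: alg = 2, geom = 2; λ = -3: alg = 3, geom = 1

Step 1 — factor the characteristic polynomial to read off the algebraic multiplicities:
  χ_A(x) = (x + 3)^3*(x + 5)^2

Step 2 — compute geometric multiplicities via the rank-nullity identity g(λ) = n − rank(A − λI):
  rank(A − (-5)·I) = 3, so dim ker(A − (-5)·I) = n − 3 = 2
  rank(A − (-3)·I) = 4, so dim ker(A − (-3)·I) = n − 4 = 1

Summary:
  λ = -5: algebraic multiplicity = 2, geometric multiplicity = 2
  λ = -3: algebraic multiplicity = 3, geometric multiplicity = 1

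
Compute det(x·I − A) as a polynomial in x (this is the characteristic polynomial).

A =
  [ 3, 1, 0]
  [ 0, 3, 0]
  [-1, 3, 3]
x^3 - 9*x^2 + 27*x - 27

Expanding det(x·I − A) (e.g. by cofactor expansion or by noting that A is similar to its Jordan form J, which has the same characteristic polynomial as A) gives
  χ_A(x) = x^3 - 9*x^2 + 27*x - 27
which factors as (x - 3)^3. The eigenvalues (with algebraic multiplicities) are λ = 3 with multiplicity 3.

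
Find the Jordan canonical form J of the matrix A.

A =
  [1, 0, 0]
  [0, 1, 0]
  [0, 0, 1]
J_1(1) ⊕ J_1(1) ⊕ J_1(1)

The characteristic polynomial is
  det(x·I − A) = x^3 - 3*x^2 + 3*x - 1 = (x - 1)^3

Eigenvalues and multiplicities (the geometric multiplicity of λ is n − rank(A − λI), which equals the number of Jordan blocks for λ):
  λ = 1: algebraic multiplicity = 3, geometric multiplicity = 3

Determining the block sizes for each eigenvalue:
  λ = 1: gm = am = 3, so every block has size 1 → block sizes [1, 1, 1]

Assembling the blocks gives a Jordan form
J =
  [1, 0, 0]
  [0, 1, 0]
  [0, 0, 1]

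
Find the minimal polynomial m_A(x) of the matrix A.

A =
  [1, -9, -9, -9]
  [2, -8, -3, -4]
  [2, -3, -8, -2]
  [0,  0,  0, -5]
x^2 + 10*x + 25

The characteristic polynomial is χ_A(x) = (x + 5)^4, so the eigenvalues are known. The minimal polynomial is
  m_A(x) = Π_λ (x − λ)^{k_λ}
where k_λ is the size of the *largest* Jordan block for λ (equivalently, the smallest k with (A − λI)^k v = 0 for every generalised eigenvector v of λ).

  λ = -5: largest Jordan block has size 2, contributing (x + 5)^2

So m_A(x) = (x + 5)^2 = x^2 + 10*x + 25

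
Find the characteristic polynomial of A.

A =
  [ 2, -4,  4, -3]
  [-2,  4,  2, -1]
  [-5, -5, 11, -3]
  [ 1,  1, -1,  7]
x^4 - 24*x^3 + 216*x^2 - 864*x + 1296

Expanding det(x·I − A) (e.g. by cofactor expansion or by noting that A is similar to its Jordan form J, which has the same characteristic polynomial as A) gives
  χ_A(x) = x^4 - 24*x^3 + 216*x^2 - 864*x + 1296
which factors as (x - 6)^4. The eigenvalues (with algebraic multiplicities) are λ = 6 with multiplicity 4.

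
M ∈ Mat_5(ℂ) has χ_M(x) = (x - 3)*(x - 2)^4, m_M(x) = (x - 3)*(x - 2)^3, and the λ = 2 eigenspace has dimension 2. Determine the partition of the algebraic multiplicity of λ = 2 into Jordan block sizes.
Block sizes for λ = 2: [3, 1]

Step 1 — from the characteristic polynomial, algebraic multiplicity of λ = 2 is 4. From dim ker(M − (2)·I) = 2, there are exactly 2 Jordan blocks for λ = 2.
Step 2 — from the minimal polynomial, the factor (x − 2)^3 tells us the largest block for λ = 2 has size 3.
Step 3 — with total size 4, 2 blocks, and largest block 3, the block sizes (in nonincreasing order) are [3, 1].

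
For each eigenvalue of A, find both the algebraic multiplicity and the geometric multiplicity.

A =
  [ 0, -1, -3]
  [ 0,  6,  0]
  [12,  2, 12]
λ = 6: alg = 3, geom = 2

Step 1 — factor the characteristic polynomial to read off the algebraic multiplicities:
  χ_A(x) = (x - 6)^3

Step 2 — compute geometric multiplicities via the rank-nullity identity g(λ) = n − rank(A − λI):
  rank(A − (6)·I) = 1, so dim ker(A − (6)·I) = n − 1 = 2

Summary:
  λ = 6: algebraic multiplicity = 3, geometric multiplicity = 2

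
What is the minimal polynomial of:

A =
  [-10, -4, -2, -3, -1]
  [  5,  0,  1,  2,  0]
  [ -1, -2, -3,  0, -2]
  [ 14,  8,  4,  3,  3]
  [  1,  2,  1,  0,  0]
x^3 + 6*x^2 + 12*x + 8

The characteristic polynomial is χ_A(x) = (x + 2)^5, so the eigenvalues are known. The minimal polynomial is
  m_A(x) = Π_λ (x − λ)^{k_λ}
where k_λ is the size of the *largest* Jordan block for λ (equivalently, the smallest k with (A − λI)^k v = 0 for every generalised eigenvector v of λ).

  λ = -2: largest Jordan block has size 3, contributing (x + 2)^3

So m_A(x) = (x + 2)^3 = x^3 + 6*x^2 + 12*x + 8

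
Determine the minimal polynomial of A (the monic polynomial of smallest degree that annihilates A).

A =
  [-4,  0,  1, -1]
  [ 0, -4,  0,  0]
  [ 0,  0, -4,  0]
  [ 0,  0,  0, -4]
x^2 + 8*x + 16

The characteristic polynomial is χ_A(x) = (x + 4)^4, so the eigenvalues are known. The minimal polynomial is
  m_A(x) = Π_λ (x − λ)^{k_λ}
where k_λ is the size of the *largest* Jordan block for λ (equivalently, the smallest k with (A − λI)^k v = 0 for every generalised eigenvector v of λ).

  λ = -4: largest Jordan block has size 2, contributing (x + 4)^2

So m_A(x) = (x + 4)^2 = x^2 + 8*x + 16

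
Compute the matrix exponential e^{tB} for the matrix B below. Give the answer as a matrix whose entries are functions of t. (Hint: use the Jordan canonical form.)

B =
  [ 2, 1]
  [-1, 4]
e^{tB} =
  [-t*exp(3*t) + exp(3*t), t*exp(3*t)]
  [-t*exp(3*t), t*exp(3*t) + exp(3*t)]

Strategy: write B = P · J · P⁻¹ where J is a Jordan canonical form, so e^{tB} = P · e^{tJ} · P⁻¹, and e^{tJ} can be computed block-by-block.

B has Jordan form
J =
  [3, 1]
  [0, 3]
(up to reordering of blocks).

Per-block formulas:
  For a 2×2 Jordan block J_2(3): exp(t · J_2(3)) = e^(3t)·(I + t·N), where N is the 2×2 nilpotent shift.

After assembling e^{tJ} and conjugating by P, we get:

e^{tB} =
  [-t*exp(3*t) + exp(3*t), t*exp(3*t)]
  [-t*exp(3*t), t*exp(3*t) + exp(3*t)]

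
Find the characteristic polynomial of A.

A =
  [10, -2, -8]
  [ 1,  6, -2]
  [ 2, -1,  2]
x^3 - 18*x^2 + 108*x - 216

Expanding det(x·I − A) (e.g. by cofactor expansion or by noting that A is similar to its Jordan form J, which has the same characteristic polynomial as A) gives
  χ_A(x) = x^3 - 18*x^2 + 108*x - 216
which factors as (x - 6)^3. The eigenvalues (with algebraic multiplicities) are λ = 6 with multiplicity 3.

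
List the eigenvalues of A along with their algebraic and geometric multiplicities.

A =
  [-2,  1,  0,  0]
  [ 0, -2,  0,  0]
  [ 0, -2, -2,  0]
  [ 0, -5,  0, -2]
λ = -2: alg = 4, geom = 3

Step 1 — factor the characteristic polynomial to read off the algebraic multiplicities:
  χ_A(x) = (x + 2)^4

Step 2 — compute geometric multiplicities via the rank-nullity identity g(λ) = n − rank(A − λI):
  rank(A − (-2)·I) = 1, so dim ker(A − (-2)·I) = n − 1 = 3

Summary:
  λ = -2: algebraic multiplicity = 4, geometric multiplicity = 3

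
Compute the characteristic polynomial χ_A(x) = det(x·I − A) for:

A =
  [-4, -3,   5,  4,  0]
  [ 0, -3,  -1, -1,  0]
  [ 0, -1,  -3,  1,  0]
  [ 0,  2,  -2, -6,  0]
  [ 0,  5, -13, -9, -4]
x^5 + 20*x^4 + 160*x^3 + 640*x^2 + 1280*x + 1024

Expanding det(x·I − A) (e.g. by cofactor expansion or by noting that A is similar to its Jordan form J, which has the same characteristic polynomial as A) gives
  χ_A(x) = x^5 + 20*x^4 + 160*x^3 + 640*x^2 + 1280*x + 1024
which factors as (x + 4)^5. The eigenvalues (with algebraic multiplicities) are λ = -4 with multiplicity 5.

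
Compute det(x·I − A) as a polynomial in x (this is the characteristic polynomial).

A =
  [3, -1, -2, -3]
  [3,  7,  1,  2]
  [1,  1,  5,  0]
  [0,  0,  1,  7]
x^4 - 22*x^3 + 180*x^2 - 648*x + 864

Expanding det(x·I − A) (e.g. by cofactor expansion or by noting that A is similar to its Jordan form J, which has the same characteristic polynomial as A) gives
  χ_A(x) = x^4 - 22*x^3 + 180*x^2 - 648*x + 864
which factors as (x - 6)^3*(x - 4). The eigenvalues (with algebraic multiplicities) are λ = 4 with multiplicity 1, λ = 6 with multiplicity 3.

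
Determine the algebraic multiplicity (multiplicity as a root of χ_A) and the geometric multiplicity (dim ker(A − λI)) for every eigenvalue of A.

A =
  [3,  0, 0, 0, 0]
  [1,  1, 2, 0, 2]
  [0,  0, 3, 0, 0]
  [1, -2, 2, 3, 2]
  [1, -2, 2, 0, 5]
λ = 3: alg = 5, geom = 4

Step 1 — factor the characteristic polynomial to read off the algebraic multiplicities:
  χ_A(x) = (x - 3)^5

Step 2 — compute geometric multiplicities via the rank-nullity identity g(λ) = n − rank(A − λI):
  rank(A − (3)·I) = 1, so dim ker(A − (3)·I) = n − 1 = 4

Summary:
  λ = 3: algebraic multiplicity = 5, geometric multiplicity = 4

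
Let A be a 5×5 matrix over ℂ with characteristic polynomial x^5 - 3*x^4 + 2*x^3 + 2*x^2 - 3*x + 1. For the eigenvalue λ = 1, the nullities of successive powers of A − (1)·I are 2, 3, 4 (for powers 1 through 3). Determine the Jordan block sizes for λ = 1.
Block sizes for λ = 1: [3, 1]

From the dimensions of kernels of powers, the number of Jordan blocks of size at least j is d_j − d_{j−1} where d_j = dim ker(N^j) (with d_0 = 0). Computing the differences gives [2, 1, 1].
The number of blocks of size exactly k is (#blocks of size ≥ k) − (#blocks of size ≥ k + 1), so the partition is: 1 block(s) of size 1, 1 block(s) of size 3.
In nonincreasing order the block sizes are [3, 1].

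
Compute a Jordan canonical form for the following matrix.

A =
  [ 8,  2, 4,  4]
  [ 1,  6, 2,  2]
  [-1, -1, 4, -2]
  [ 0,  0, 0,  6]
J_3(6) ⊕ J_1(6)

The characteristic polynomial is
  det(x·I − A) = x^4 - 24*x^3 + 216*x^2 - 864*x + 1296 = (x - 6)^4

Eigenvalues and multiplicities (the geometric multiplicity of λ is n − rank(A − λI), which equals the number of Jordan blocks for λ):
  λ = 6: algebraic multiplicity = 4, geometric multiplicity = 2

Determining the block sizes for each eigenvalue:
  λ = 6: with am = 4 and gm = 2, the partition is not yet determined (e.g. several partitions of 4 into 2 parts exist). Let N = A − (6)·I. Computing rank(N^1) = 2, rank(N^2) = 1, rank(N^3) = 0; the number of blocks of size ≥ j is rank(N^{j−1}) − rank(N^j), giving [2, 1, 1]. So we have 1 block(s) of size 3, 1 block(s) of size 1 → block sizes [3, 1]

Assembling the blocks gives a Jordan form
J =
  [6, 1, 0, 0]
  [0, 6, 1, 0]
  [0, 0, 6, 0]
  [0, 0, 0, 6]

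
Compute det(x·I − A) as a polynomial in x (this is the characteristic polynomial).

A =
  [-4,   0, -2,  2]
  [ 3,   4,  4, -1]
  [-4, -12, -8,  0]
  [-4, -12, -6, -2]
x^4 + 10*x^3 + 36*x^2 + 56*x + 32

Expanding det(x·I − A) (e.g. by cofactor expansion or by noting that A is similar to its Jordan form J, which has the same characteristic polynomial as A) gives
  χ_A(x) = x^4 + 10*x^3 + 36*x^2 + 56*x + 32
which factors as (x + 2)^3*(x + 4). The eigenvalues (with algebraic multiplicities) are λ = -4 with multiplicity 1, λ = -2 with multiplicity 3.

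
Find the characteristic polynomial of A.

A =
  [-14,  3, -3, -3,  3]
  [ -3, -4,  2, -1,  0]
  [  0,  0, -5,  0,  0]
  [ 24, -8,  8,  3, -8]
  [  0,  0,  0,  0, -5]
x^5 + 25*x^4 + 250*x^3 + 1250*x^2 + 3125*x + 3125

Expanding det(x·I − A) (e.g. by cofactor expansion or by noting that A is similar to its Jordan form J, which has the same characteristic polynomial as A) gives
  χ_A(x) = x^5 + 25*x^4 + 250*x^3 + 1250*x^2 + 3125*x + 3125
which factors as (x + 5)^5. The eigenvalues (with algebraic multiplicities) are λ = -5 with multiplicity 5.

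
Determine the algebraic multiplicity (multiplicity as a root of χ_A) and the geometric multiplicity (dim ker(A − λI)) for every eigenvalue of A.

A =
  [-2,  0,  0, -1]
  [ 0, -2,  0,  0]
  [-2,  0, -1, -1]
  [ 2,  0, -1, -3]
λ = -2: alg = 4, geom = 2

Step 1 — factor the characteristic polynomial to read off the algebraic multiplicities:
  χ_A(x) = (x + 2)^4

Step 2 — compute geometric multiplicities via the rank-nullity identity g(λ) = n − rank(A − λI):
  rank(A − (-2)·I) = 2, so dim ker(A − (-2)·I) = n − 2 = 2

Summary:
  λ = -2: algebraic multiplicity = 4, geometric multiplicity = 2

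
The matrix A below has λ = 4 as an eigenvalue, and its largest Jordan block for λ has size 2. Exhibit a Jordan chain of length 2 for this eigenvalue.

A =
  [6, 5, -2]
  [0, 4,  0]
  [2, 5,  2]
A Jordan chain for λ = 4 of length 2:
v_1 = (2, 0, 2)ᵀ
v_2 = (1, 0, 0)ᵀ

Let N = A − (4)·I. We want v_2 with N^2 v_2 = 0 but N^1 v_2 ≠ 0; then v_{j-1} := N · v_j for j = 2, …, 2.

Pick v_2 = (1, 0, 0)ᵀ.
Then v_1 = N · v_2 = (2, 0, 2)ᵀ.

Sanity check: (A − (4)·I) v_1 = (0, 0, 0)ᵀ = 0. ✓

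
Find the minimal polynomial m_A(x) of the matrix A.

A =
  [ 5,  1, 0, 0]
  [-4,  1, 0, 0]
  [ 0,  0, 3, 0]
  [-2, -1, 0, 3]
x^2 - 6*x + 9

The characteristic polynomial is χ_A(x) = (x - 3)^4, so the eigenvalues are known. The minimal polynomial is
  m_A(x) = Π_λ (x − λ)^{k_λ}
where k_λ is the size of the *largest* Jordan block for λ (equivalently, the smallest k with (A − λI)^k v = 0 for every generalised eigenvector v of λ).

  λ = 3: largest Jordan block has size 2, contributing (x − 3)^2

So m_A(x) = (x - 3)^2 = x^2 - 6*x + 9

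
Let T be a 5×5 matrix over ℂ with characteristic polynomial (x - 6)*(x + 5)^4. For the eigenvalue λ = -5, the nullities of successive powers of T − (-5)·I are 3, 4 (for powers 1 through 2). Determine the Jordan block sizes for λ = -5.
Block sizes for λ = -5: [2, 1, 1]

From the dimensions of kernels of powers, the number of Jordan blocks of size at least j is d_j − d_{j−1} where d_j = dim ker(N^j) (with d_0 = 0). Computing the differences gives [3, 1].
The number of blocks of size exactly k is (#blocks of size ≥ k) − (#blocks of size ≥ k + 1), so the partition is: 2 block(s) of size 1, 1 block(s) of size 2.
In nonincreasing order the block sizes are [2, 1, 1].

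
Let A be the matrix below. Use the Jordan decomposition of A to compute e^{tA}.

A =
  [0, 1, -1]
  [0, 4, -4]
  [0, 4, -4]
e^{tA} =
  [1, t, -t]
  [0, 4*t + 1, -4*t]
  [0, 4*t, 1 - 4*t]

Strategy: write A = P · J · P⁻¹ where J is a Jordan canonical form, so e^{tA} = P · e^{tJ} · P⁻¹, and e^{tJ} can be computed block-by-block.

A has Jordan form
J =
  [0, 1, 0]
  [0, 0, 0]
  [0, 0, 0]
(up to reordering of blocks).

Per-block formulas:
  For a 1×1 block at λ = 0: exp(t · [0]) = [e^(0t)].
  For a 2×2 Jordan block J_2(0): exp(t · J_2(0)) = e^(0t)·(I + t·N), where N is the 2×2 nilpotent shift.

After assembling e^{tJ} and conjugating by P, we get:

e^{tA} =
  [1, t, -t]
  [0, 4*t + 1, -4*t]
  [0, 4*t, 1 - 4*t]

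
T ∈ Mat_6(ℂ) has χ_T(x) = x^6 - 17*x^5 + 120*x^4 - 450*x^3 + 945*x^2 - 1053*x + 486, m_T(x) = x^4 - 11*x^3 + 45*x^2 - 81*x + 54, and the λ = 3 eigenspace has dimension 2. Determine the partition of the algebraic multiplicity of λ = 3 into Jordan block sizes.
Block sizes for λ = 3: [3, 2]

Step 1 — from the characteristic polynomial, algebraic multiplicity of λ = 3 is 5. From dim ker(T − (3)·I) = 2, there are exactly 2 Jordan blocks for λ = 3.
Step 2 — from the minimal polynomial, the factor (x − 3)^3 tells us the largest block for λ = 3 has size 3.
Step 3 — with total size 5, 2 blocks, and largest block 3, the block sizes (in nonincreasing order) are [3, 2].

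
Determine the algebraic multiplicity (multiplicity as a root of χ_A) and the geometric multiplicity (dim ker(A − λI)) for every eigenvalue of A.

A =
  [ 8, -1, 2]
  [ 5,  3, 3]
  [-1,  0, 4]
λ = 5: alg = 3, geom = 1

Step 1 — factor the characteristic polynomial to read off the algebraic multiplicities:
  χ_A(x) = (x - 5)^3

Step 2 — compute geometric multiplicities via the rank-nullity identity g(λ) = n − rank(A − λI):
  rank(A − (5)·I) = 2, so dim ker(A − (5)·I) = n − 2 = 1

Summary:
  λ = 5: algebraic multiplicity = 3, geometric multiplicity = 1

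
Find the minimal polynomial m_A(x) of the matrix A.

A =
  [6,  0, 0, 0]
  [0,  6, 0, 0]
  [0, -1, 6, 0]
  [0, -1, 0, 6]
x^2 - 12*x + 36

The characteristic polynomial is χ_A(x) = (x - 6)^4, so the eigenvalues are known. The minimal polynomial is
  m_A(x) = Π_λ (x − λ)^{k_λ}
where k_λ is the size of the *largest* Jordan block for λ (equivalently, the smallest k with (A − λI)^k v = 0 for every generalised eigenvector v of λ).

  λ = 6: largest Jordan block has size 2, contributing (x − 6)^2

So m_A(x) = (x - 6)^2 = x^2 - 12*x + 36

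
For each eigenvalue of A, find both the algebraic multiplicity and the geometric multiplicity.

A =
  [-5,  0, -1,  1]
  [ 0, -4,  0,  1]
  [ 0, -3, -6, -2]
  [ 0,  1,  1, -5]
λ = -5: alg = 4, geom = 2

Step 1 — factor the characteristic polynomial to read off the algebraic multiplicities:
  χ_A(x) = (x + 5)^4

Step 2 — compute geometric multiplicities via the rank-nullity identity g(λ) = n − rank(A − λI):
  rank(A − (-5)·I) = 2, so dim ker(A − (-5)·I) = n − 2 = 2

Summary:
  λ = -5: algebraic multiplicity = 4, geometric multiplicity = 2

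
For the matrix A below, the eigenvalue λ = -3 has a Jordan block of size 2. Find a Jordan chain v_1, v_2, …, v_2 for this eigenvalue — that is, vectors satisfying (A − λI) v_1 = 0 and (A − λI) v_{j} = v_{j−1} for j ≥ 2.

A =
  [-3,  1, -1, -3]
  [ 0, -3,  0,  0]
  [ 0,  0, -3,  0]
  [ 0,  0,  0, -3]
A Jordan chain for λ = -3 of length 2:
v_1 = (1, 0, 0, 0)ᵀ
v_2 = (0, 1, 0, 0)ᵀ

Let N = A − (-3)·I. We want v_2 with N^2 v_2 = 0 but N^1 v_2 ≠ 0; then v_{j-1} := N · v_j for j = 2, …, 2.

Pick v_2 = (0, 1, 0, 0)ᵀ.
Then v_1 = N · v_2 = (1, 0, 0, 0)ᵀ.

Sanity check: (A − (-3)·I) v_1 = (0, 0, 0, 0)ᵀ = 0. ✓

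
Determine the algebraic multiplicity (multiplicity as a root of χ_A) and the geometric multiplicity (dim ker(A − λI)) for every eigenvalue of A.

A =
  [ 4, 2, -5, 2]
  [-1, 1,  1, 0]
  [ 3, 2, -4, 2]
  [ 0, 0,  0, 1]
λ = -1: alg = 1, geom = 1; λ = 1: alg = 3, geom = 2

Step 1 — factor the characteristic polynomial to read off the algebraic multiplicities:
  χ_A(x) = (x - 1)^3*(x + 1)

Step 2 — compute geometric multiplicities via the rank-nullity identity g(λ) = n − rank(A − λI):
  rank(A − (-1)·I) = 3, so dim ker(A − (-1)·I) = n − 3 = 1
  rank(A − (1)·I) = 2, so dim ker(A − (1)·I) = n − 2 = 2

Summary:
  λ = -1: algebraic multiplicity = 1, geometric multiplicity = 1
  λ = 1: algebraic multiplicity = 3, geometric multiplicity = 2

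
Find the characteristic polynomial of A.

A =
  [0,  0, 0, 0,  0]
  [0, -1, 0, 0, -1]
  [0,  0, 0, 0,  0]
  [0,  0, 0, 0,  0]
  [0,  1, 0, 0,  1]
x^5

Expanding det(x·I − A) (e.g. by cofactor expansion or by noting that A is similar to its Jordan form J, which has the same characteristic polynomial as A) gives
  χ_A(x) = x^5
which factors as x^5. The eigenvalues (with algebraic multiplicities) are λ = 0 with multiplicity 5.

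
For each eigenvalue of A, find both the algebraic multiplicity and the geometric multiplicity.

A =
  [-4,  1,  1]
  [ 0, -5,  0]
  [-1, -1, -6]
λ = -5: alg = 3, geom = 2

Step 1 — factor the characteristic polynomial to read off the algebraic multiplicities:
  χ_A(x) = (x + 5)^3

Step 2 — compute geometric multiplicities via the rank-nullity identity g(λ) = n − rank(A − λI):
  rank(A − (-5)·I) = 1, so dim ker(A − (-5)·I) = n − 1 = 2

Summary:
  λ = -5: algebraic multiplicity = 3, geometric multiplicity = 2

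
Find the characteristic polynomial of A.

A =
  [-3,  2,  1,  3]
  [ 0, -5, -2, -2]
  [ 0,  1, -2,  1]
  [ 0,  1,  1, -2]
x^4 + 12*x^3 + 54*x^2 + 108*x + 81

Expanding det(x·I − A) (e.g. by cofactor expansion or by noting that A is similar to its Jordan form J, which has the same characteristic polynomial as A) gives
  χ_A(x) = x^4 + 12*x^3 + 54*x^2 + 108*x + 81
which factors as (x + 3)^4. The eigenvalues (with algebraic multiplicities) are λ = -3 with multiplicity 4.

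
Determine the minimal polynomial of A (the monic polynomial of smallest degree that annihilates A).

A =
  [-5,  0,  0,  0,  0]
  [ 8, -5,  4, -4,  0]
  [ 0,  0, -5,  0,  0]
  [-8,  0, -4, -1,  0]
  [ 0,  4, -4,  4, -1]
x^2 + 6*x + 5

The characteristic polynomial is χ_A(x) = (x + 1)^2*(x + 5)^3, so the eigenvalues are known. The minimal polynomial is
  m_A(x) = Π_λ (x − λ)^{k_λ}
where k_λ is the size of the *largest* Jordan block for λ (equivalently, the smallest k with (A − λI)^k v = 0 for every generalised eigenvector v of λ).

  λ = -5: largest Jordan block has size 1, contributing (x + 5)
  λ = -1: largest Jordan block has size 1, contributing (x + 1)

So m_A(x) = (x + 1)*(x + 5) = x^2 + 6*x + 5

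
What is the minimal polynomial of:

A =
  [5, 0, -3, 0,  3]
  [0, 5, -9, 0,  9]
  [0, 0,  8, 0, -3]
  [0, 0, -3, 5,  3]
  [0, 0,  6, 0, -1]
x^2 - 7*x + 10

The characteristic polynomial is χ_A(x) = (x - 5)^4*(x - 2), so the eigenvalues are known. The minimal polynomial is
  m_A(x) = Π_λ (x − λ)^{k_λ}
where k_λ is the size of the *largest* Jordan block for λ (equivalently, the smallest k with (A − λI)^k v = 0 for every generalised eigenvector v of λ).

  λ = 2: largest Jordan block has size 1, contributing (x − 2)
  λ = 5: largest Jordan block has size 1, contributing (x − 5)

So m_A(x) = (x - 5)*(x - 2) = x^2 - 7*x + 10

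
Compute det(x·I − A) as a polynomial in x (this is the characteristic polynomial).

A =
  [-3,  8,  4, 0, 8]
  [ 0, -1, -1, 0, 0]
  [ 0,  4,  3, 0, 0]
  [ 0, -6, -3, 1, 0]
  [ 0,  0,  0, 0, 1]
x^5 - x^4 - 6*x^3 + 14*x^2 - 11*x + 3

Expanding det(x·I − A) (e.g. by cofactor expansion or by noting that A is similar to its Jordan form J, which has the same characteristic polynomial as A) gives
  χ_A(x) = x^5 - x^4 - 6*x^3 + 14*x^2 - 11*x + 3
which factors as (x - 1)^4*(x + 3). The eigenvalues (with algebraic multiplicities) are λ = -3 with multiplicity 1, λ = 1 with multiplicity 4.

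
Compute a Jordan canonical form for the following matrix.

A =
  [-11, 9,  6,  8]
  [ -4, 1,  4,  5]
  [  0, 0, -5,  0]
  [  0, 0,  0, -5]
J_3(-5) ⊕ J_1(-5)

The characteristic polynomial is
  det(x·I − A) = x^4 + 20*x^3 + 150*x^2 + 500*x + 625 = (x + 5)^4

Eigenvalues and multiplicities (the geometric multiplicity of λ is n − rank(A − λI), which equals the number of Jordan blocks for λ):
  λ = -5: algebraic multiplicity = 4, geometric multiplicity = 2

Determining the block sizes for each eigenvalue:
  λ = -5: with am = 4 and gm = 2, the partition is not yet determined (e.g. several partitions of 4 into 2 parts exist). Let N = A − (-5)·I. Computing rank(N^1) = 2, rank(N^2) = 1, rank(N^3) = 0; the number of blocks of size ≥ j is rank(N^{j−1}) − rank(N^j), giving [2, 1, 1]. So we have 1 block(s) of size 3, 1 block(s) of size 1 → block sizes [3, 1]

Assembling the blocks gives a Jordan form
J =
  [-5,  1,  0,  0]
  [ 0, -5,  1,  0]
  [ 0,  0, -5,  0]
  [ 0,  0,  0, -5]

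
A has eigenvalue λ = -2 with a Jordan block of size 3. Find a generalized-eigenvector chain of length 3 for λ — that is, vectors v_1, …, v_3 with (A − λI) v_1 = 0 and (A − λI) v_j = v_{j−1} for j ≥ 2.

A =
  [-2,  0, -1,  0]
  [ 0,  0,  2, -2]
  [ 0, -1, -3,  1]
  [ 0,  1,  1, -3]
A Jordan chain for λ = -2 of length 3:
v_1 = (1, 0, 0, 0)ᵀ
v_2 = (0, 2, -1, 1)ᵀ
v_3 = (0, 1, 0, 0)ᵀ

Let N = A − (-2)·I. We want v_3 with N^3 v_3 = 0 but N^2 v_3 ≠ 0; then v_{j-1} := N · v_j for j = 3, …, 2.

Pick v_3 = (0, 1, 0, 0)ᵀ.
Then v_2 = N · v_3 = (0, 2, -1, 1)ᵀ.
Then v_1 = N · v_2 = (1, 0, 0, 0)ᵀ.

Sanity check: (A − (-2)·I) v_1 = (0, 0, 0, 0)ᵀ = 0. ✓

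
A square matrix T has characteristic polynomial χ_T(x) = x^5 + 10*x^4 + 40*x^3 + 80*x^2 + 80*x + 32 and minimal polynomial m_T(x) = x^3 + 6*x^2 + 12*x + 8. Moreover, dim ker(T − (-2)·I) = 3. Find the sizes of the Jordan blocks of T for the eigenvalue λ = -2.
Block sizes for λ = -2: [3, 1, 1]

Step 1 — from the characteristic polynomial, algebraic multiplicity of λ = -2 is 5. From dim ker(T − (-2)·I) = 3, there are exactly 3 Jordan blocks for λ = -2.
Step 2 — from the minimal polynomial, the factor (x + 2)^3 tells us the largest block for λ = -2 has size 3.
Step 3 — with total size 5, 3 blocks, and largest block 3, the block sizes (in nonincreasing order) are [3, 1, 1].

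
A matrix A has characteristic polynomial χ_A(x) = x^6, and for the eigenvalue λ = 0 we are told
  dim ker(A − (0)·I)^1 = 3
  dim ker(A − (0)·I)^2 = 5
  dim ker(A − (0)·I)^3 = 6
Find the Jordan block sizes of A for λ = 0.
Block sizes for λ = 0: [3, 2, 1]

From the dimensions of kernels of powers, the number of Jordan blocks of size at least j is d_j − d_{j−1} where d_j = dim ker(N^j) (with d_0 = 0). Computing the differences gives [3, 2, 1].
The number of blocks of size exactly k is (#blocks of size ≥ k) − (#blocks of size ≥ k + 1), so the partition is: 1 block(s) of size 1, 1 block(s) of size 2, 1 block(s) of size 3.
In nonincreasing order the block sizes are [3, 2, 1].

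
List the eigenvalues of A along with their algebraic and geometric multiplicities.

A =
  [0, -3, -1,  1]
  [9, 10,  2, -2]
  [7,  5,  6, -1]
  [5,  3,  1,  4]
λ = 5: alg = 4, geom = 2

Step 1 — factor the characteristic polynomial to read off the algebraic multiplicities:
  χ_A(x) = (x - 5)^4

Step 2 — compute geometric multiplicities via the rank-nullity identity g(λ) = n − rank(A − λI):
  rank(A − (5)·I) = 2, so dim ker(A − (5)·I) = n − 2 = 2

Summary:
  λ = 5: algebraic multiplicity = 4, geometric multiplicity = 2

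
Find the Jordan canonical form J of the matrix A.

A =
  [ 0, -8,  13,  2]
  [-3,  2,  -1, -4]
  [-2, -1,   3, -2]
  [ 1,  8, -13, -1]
J_3(1) ⊕ J_1(1)

The characteristic polynomial is
  det(x·I − A) = x^4 - 4*x^3 + 6*x^2 - 4*x + 1 = (x - 1)^4

Eigenvalues and multiplicities (the geometric multiplicity of λ is n − rank(A − λI), which equals the number of Jordan blocks for λ):
  λ = 1: algebraic multiplicity = 4, geometric multiplicity = 2

Determining the block sizes for each eigenvalue:
  λ = 1: with am = 4 and gm = 2, the partition is not yet determined (e.g. several partitions of 4 into 2 parts exist). Let N = A − (1)·I. Computing rank(N^1) = 2, rank(N^2) = 1, rank(N^3) = 0; the number of blocks of size ≥ j is rank(N^{j−1}) − rank(N^j), giving [2, 1, 1]. So we have 1 block(s) of size 3, 1 block(s) of size 1 → block sizes [3, 1]

Assembling the blocks gives a Jordan form
J =
  [1, 1, 0, 0]
  [0, 1, 1, 0]
  [0, 0, 1, 0]
  [0, 0, 0, 1]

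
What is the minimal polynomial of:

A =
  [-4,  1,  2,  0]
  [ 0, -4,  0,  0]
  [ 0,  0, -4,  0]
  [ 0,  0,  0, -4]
x^2 + 8*x + 16

The characteristic polynomial is χ_A(x) = (x + 4)^4, so the eigenvalues are known. The minimal polynomial is
  m_A(x) = Π_λ (x − λ)^{k_λ}
where k_λ is the size of the *largest* Jordan block for λ (equivalently, the smallest k with (A − λI)^k v = 0 for every generalised eigenvector v of λ).

  λ = -4: largest Jordan block has size 2, contributing (x + 4)^2

So m_A(x) = (x + 4)^2 = x^2 + 8*x + 16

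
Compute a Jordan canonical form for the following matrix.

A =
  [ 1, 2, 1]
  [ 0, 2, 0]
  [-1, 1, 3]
J_3(2)

The characteristic polynomial is
  det(x·I − A) = x^3 - 6*x^2 + 12*x - 8 = (x - 2)^3

Eigenvalues and multiplicities (the geometric multiplicity of λ is n − rank(A − λI), which equals the number of Jordan blocks for λ):
  λ = 2: algebraic multiplicity = 3, geometric multiplicity = 1

Determining the block sizes for each eigenvalue:
  λ = 2: one block (gm = 1), so the single block has size am = 3 → block sizes [3]

Assembling the blocks gives a Jordan form
J =
  [2, 1, 0]
  [0, 2, 1]
  [0, 0, 2]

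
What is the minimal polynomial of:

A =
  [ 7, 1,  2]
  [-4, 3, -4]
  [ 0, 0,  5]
x^2 - 10*x + 25

The characteristic polynomial is χ_A(x) = (x - 5)^3, so the eigenvalues are known. The minimal polynomial is
  m_A(x) = Π_λ (x − λ)^{k_λ}
where k_λ is the size of the *largest* Jordan block for λ (equivalently, the smallest k with (A − λI)^k v = 0 for every generalised eigenvector v of λ).

  λ = 5: largest Jordan block has size 2, contributing (x − 5)^2

So m_A(x) = (x - 5)^2 = x^2 - 10*x + 25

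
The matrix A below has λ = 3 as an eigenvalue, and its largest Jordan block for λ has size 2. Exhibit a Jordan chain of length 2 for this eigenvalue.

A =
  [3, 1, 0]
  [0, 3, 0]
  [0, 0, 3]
A Jordan chain for λ = 3 of length 2:
v_1 = (1, 0, 0)ᵀ
v_2 = (0, 1, 0)ᵀ

Let N = A − (3)·I. We want v_2 with N^2 v_2 = 0 but N^1 v_2 ≠ 0; then v_{j-1} := N · v_j for j = 2, …, 2.

Pick v_2 = (0, 1, 0)ᵀ.
Then v_1 = N · v_2 = (1, 0, 0)ᵀ.

Sanity check: (A − (3)·I) v_1 = (0, 0, 0)ᵀ = 0. ✓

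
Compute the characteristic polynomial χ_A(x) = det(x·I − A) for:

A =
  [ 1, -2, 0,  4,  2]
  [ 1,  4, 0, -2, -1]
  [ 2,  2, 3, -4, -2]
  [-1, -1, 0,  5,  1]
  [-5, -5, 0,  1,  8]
x^5 - 21*x^4 + 171*x^3 - 675*x^2 + 1296*x - 972

Expanding det(x·I − A) (e.g. by cofactor expansion or by noting that A is similar to its Jordan form J, which has the same characteristic polynomial as A) gives
  χ_A(x) = x^5 - 21*x^4 + 171*x^3 - 675*x^2 + 1296*x - 972
which factors as (x - 6)^2*(x - 3)^3. The eigenvalues (with algebraic multiplicities) are λ = 3 with multiplicity 3, λ = 6 with multiplicity 2.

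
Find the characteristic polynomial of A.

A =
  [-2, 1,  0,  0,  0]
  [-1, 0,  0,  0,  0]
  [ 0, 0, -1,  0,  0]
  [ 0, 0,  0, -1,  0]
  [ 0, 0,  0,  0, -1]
x^5 + 5*x^4 + 10*x^3 + 10*x^2 + 5*x + 1

Expanding det(x·I − A) (e.g. by cofactor expansion or by noting that A is similar to its Jordan form J, which has the same characteristic polynomial as A) gives
  χ_A(x) = x^5 + 5*x^4 + 10*x^3 + 10*x^2 + 5*x + 1
which factors as (x + 1)^5. The eigenvalues (with algebraic multiplicities) are λ = -1 with multiplicity 5.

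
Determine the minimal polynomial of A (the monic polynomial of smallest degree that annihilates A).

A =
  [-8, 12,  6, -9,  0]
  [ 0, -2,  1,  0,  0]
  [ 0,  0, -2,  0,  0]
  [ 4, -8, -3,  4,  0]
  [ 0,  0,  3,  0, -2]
x^3 + 6*x^2 + 12*x + 8

The characteristic polynomial is χ_A(x) = (x + 2)^5, so the eigenvalues are known. The minimal polynomial is
  m_A(x) = Π_λ (x − λ)^{k_λ}
where k_λ is the size of the *largest* Jordan block for λ (equivalently, the smallest k with (A − λI)^k v = 0 for every generalised eigenvector v of λ).

  λ = -2: largest Jordan block has size 3, contributing (x + 2)^3

So m_A(x) = (x + 2)^3 = x^3 + 6*x^2 + 12*x + 8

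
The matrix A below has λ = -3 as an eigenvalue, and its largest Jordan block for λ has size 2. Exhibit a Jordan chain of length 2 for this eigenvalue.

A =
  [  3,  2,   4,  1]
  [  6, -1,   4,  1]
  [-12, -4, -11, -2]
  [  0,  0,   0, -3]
A Jordan chain for λ = -3 of length 2:
v_1 = (6, 6, -12, 0)ᵀ
v_2 = (1, 0, 0, 0)ᵀ

Let N = A − (-3)·I. We want v_2 with N^2 v_2 = 0 but N^1 v_2 ≠ 0; then v_{j-1} := N · v_j for j = 2, …, 2.

Pick v_2 = (1, 0, 0, 0)ᵀ.
Then v_1 = N · v_2 = (6, 6, -12, 0)ᵀ.

Sanity check: (A − (-3)·I) v_1 = (0, 0, 0, 0)ᵀ = 0. ✓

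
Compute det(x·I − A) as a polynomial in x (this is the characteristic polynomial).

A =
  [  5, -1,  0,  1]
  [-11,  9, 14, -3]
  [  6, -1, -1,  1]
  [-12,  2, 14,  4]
x^4 - 17*x^3 + 90*x^2 - 108*x - 216

Expanding det(x·I − A) (e.g. by cofactor expansion or by noting that A is similar to its Jordan form J, which has the same characteristic polynomial as A) gives
  χ_A(x) = x^4 - 17*x^3 + 90*x^2 - 108*x - 216
which factors as (x - 6)^3*(x + 1). The eigenvalues (with algebraic multiplicities) are λ = -1 with multiplicity 1, λ = 6 with multiplicity 3.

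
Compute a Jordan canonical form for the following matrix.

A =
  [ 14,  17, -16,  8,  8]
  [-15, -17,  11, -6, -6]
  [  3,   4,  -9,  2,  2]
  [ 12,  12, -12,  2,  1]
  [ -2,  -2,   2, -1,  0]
J_3(-4) ⊕ J_2(1)

The characteristic polynomial is
  det(x·I − A) = x^5 + 10*x^4 + 25*x^3 - 20*x^2 - 80*x + 64 = (x - 1)^2*(x + 4)^3

Eigenvalues and multiplicities (the geometric multiplicity of λ is n − rank(A − λI), which equals the number of Jordan blocks for λ):
  λ = -4: algebraic multiplicity = 3, geometric multiplicity = 1
  λ = 1: algebraic multiplicity = 2, geometric multiplicity = 1

Determining the block sizes for each eigenvalue:
  λ = -4: one block (gm = 1), so the single block has size am = 3 → block sizes [3]
  λ = 1: one block (gm = 1), so the single block has size am = 2 → block sizes [2]

Assembling the blocks gives a Jordan form
J =
  [-4,  1,  0, 0, 0]
  [ 0, -4,  1, 0, 0]
  [ 0,  0, -4, 0, 0]
  [ 0,  0,  0, 1, 1]
  [ 0,  0,  0, 0, 1]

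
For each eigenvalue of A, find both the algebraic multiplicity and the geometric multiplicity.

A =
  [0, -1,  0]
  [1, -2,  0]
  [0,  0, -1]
λ = -1: alg = 3, geom = 2

Step 1 — factor the characteristic polynomial to read off the algebraic multiplicities:
  χ_A(x) = (x + 1)^3

Step 2 — compute geometric multiplicities via the rank-nullity identity g(λ) = n − rank(A − λI):
  rank(A − (-1)·I) = 1, so dim ker(A − (-1)·I) = n − 1 = 2

Summary:
  λ = -1: algebraic multiplicity = 3, geometric multiplicity = 2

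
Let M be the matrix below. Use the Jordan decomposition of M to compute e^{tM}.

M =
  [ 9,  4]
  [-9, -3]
e^{tM} =
  [6*t*exp(3*t) + exp(3*t), 4*t*exp(3*t)]
  [-9*t*exp(3*t), -6*t*exp(3*t) + exp(3*t)]

Strategy: write M = P · J · P⁻¹ where J is a Jordan canonical form, so e^{tM} = P · e^{tJ} · P⁻¹, and e^{tJ} can be computed block-by-block.

M has Jordan form
J =
  [3, 1]
  [0, 3]
(up to reordering of blocks).

Per-block formulas:
  For a 2×2 Jordan block J_2(3): exp(t · J_2(3)) = e^(3t)·(I + t·N), where N is the 2×2 nilpotent shift.

After assembling e^{tJ} and conjugating by P, we get:

e^{tM} =
  [6*t*exp(3*t) + exp(3*t), 4*t*exp(3*t)]
  [-9*t*exp(3*t), -6*t*exp(3*t) + exp(3*t)]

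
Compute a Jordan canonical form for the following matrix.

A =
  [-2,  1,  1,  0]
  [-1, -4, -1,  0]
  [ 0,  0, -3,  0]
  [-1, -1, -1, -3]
J_2(-3) ⊕ J_1(-3) ⊕ J_1(-3)

The characteristic polynomial is
  det(x·I − A) = x^4 + 12*x^3 + 54*x^2 + 108*x + 81 = (x + 3)^4

Eigenvalues and multiplicities (the geometric multiplicity of λ is n − rank(A − λI), which equals the number of Jordan blocks for λ):
  λ = -3: algebraic multiplicity = 4, geometric multiplicity = 3

Determining the block sizes for each eigenvalue:
  λ = -3: 3 blocks summing to 4 forces exactly one block of size 2 and the rest size 1 → block sizes [2, 1, 1]

Assembling the blocks gives a Jordan form
J =
  [-3,  1,  0,  0]
  [ 0, -3,  0,  0]
  [ 0,  0, -3,  0]
  [ 0,  0,  0, -3]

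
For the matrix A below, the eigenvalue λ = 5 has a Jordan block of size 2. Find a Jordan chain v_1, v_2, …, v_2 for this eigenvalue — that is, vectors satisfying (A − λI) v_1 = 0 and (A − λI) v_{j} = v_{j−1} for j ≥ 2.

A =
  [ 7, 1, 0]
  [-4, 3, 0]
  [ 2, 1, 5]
A Jordan chain for λ = 5 of length 2:
v_1 = (2, -4, 2)ᵀ
v_2 = (1, 0, 0)ᵀ

Let N = A − (5)·I. We want v_2 with N^2 v_2 = 0 but N^1 v_2 ≠ 0; then v_{j-1} := N · v_j for j = 2, …, 2.

Pick v_2 = (1, 0, 0)ᵀ.
Then v_1 = N · v_2 = (2, -4, 2)ᵀ.

Sanity check: (A − (5)·I) v_1 = (0, 0, 0)ᵀ = 0. ✓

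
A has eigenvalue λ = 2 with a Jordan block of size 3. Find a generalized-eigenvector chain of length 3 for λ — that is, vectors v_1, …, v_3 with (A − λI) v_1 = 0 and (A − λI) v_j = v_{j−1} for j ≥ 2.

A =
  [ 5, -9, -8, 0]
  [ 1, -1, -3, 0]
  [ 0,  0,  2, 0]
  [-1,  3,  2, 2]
A Jordan chain for λ = 2 of length 3:
v_1 = (3, 1, 0, -1)ᵀ
v_2 = (-8, -3, 0, 2)ᵀ
v_3 = (0, 0, 1, 0)ᵀ

Let N = A − (2)·I. We want v_3 with N^3 v_3 = 0 but N^2 v_3 ≠ 0; then v_{j-1} := N · v_j for j = 3, …, 2.

Pick v_3 = (0, 0, 1, 0)ᵀ.
Then v_2 = N · v_3 = (-8, -3, 0, 2)ᵀ.
Then v_1 = N · v_2 = (3, 1, 0, -1)ᵀ.

Sanity check: (A − (2)·I) v_1 = (0, 0, 0, 0)ᵀ = 0. ✓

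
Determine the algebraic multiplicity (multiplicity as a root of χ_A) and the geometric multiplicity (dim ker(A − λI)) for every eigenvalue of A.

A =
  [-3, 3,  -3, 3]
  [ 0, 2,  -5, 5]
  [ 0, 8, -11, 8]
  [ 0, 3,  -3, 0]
λ = -3: alg = 4, geom = 3

Step 1 — factor the characteristic polynomial to read off the algebraic multiplicities:
  χ_A(x) = (x + 3)^4

Step 2 — compute geometric multiplicities via the rank-nullity identity g(λ) = n − rank(A − λI):
  rank(A − (-3)·I) = 1, so dim ker(A − (-3)·I) = n − 1 = 3

Summary:
  λ = -3: algebraic multiplicity = 4, geometric multiplicity = 3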